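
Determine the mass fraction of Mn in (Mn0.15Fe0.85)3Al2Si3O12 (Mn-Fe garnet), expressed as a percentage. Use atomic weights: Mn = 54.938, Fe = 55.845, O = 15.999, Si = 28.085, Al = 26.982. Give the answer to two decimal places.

4.97 mass %

M((Mn0.15Fe0.85)3Al2Si3O12) = 497.334 g/mol.
Mn contributes 0.45 × 54.938 = 24.722 g per mole.
24.722/497.334 = 0.0497 → 4.97%.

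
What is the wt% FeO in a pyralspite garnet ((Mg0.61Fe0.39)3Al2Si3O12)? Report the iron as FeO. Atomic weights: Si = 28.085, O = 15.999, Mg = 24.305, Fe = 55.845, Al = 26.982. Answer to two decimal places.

Molar mass of (Mg0.61Fe0.39)3Al2Si3O12 = 1.83*24.305 + 1.17*55.845 + 2*26.982 + 3*28.085 + 12*15.999 = 440.024 g/mol.
Each formula unit contains 1.17 Fe, equivalent to 1.17/1 = 1.1700 mol FeO.
M(FeO) = 1×55.845 + 1×15.999 = 71.844 g/mol.
Mass of FeO per formula unit = 1.1700 × 71.844 = 84.057 g.
FeO wt% = 84.057 / 440.024 × 100 = 19.10%.

19.10 wt%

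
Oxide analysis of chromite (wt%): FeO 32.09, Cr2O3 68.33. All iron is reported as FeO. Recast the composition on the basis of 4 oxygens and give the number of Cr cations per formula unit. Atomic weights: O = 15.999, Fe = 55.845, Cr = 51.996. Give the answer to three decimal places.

FeO: 32.09/71.844 = 0.44666 mol → 0.44666 mol Fe, 0.44666 mol O.
Cr2O3: 68.33/151.989 = 0.44957 mol → 0.89914 mol Cr, 1.34871 mol O.
Total oxygen = 1.79537 mol. Normalization factor = 4/1.79537 = 2.22795.
Cr per 4 O = 0.89914 × 2.22795 = 2.003.

2.003 Cr apfu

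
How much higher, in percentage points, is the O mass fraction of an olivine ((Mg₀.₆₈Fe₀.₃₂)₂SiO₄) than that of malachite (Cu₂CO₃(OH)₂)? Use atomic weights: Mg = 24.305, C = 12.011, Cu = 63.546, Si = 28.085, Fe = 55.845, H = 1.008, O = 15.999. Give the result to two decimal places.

3.60 percentage points

First mineral: 63.996 g O in 160.877 g formula = 39.78 wt% O.
Second mineral: 79.995 g O in 221.114 g formula = 36.18 wt% O.
39.78% − 36.18% gives a difference of 3.60 percentage points.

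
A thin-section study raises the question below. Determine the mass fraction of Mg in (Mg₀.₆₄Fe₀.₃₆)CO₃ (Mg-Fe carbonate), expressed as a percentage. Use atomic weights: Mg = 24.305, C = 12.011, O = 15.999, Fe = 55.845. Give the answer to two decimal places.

16.26 weight percent

Formula mass = 0.64×24.305 + 0.36×55.845 + 1×12.011 + 3×15.999 = 95.667 g/mol, of which 15.555 g is Mg.
So Mg makes up 15.555/95.667 = 0.1626 of the mass, i.e. 16.26%.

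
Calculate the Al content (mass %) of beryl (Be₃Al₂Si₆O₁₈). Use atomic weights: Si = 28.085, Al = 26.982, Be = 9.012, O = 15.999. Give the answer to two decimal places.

10.04 mass %

M(Be₃Al₂Si₆O₁₈) = 537.492 g/mol.
Al contributes 2 × 26.982 = 53.964 g per mole.
53.964/537.492 = 0.1004 → 10.04%.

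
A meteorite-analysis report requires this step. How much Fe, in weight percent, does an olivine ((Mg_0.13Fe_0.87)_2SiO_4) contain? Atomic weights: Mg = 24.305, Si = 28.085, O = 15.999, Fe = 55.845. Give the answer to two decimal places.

49.69 weight percent

M((Mg_0.13Fe_0.87)_2SiO_4) = 195.571 g/mol.
Fe contributes 1.74 × 55.845 = 97.170 g per mole.
97.170/195.571 = 0.4969 → 49.69%.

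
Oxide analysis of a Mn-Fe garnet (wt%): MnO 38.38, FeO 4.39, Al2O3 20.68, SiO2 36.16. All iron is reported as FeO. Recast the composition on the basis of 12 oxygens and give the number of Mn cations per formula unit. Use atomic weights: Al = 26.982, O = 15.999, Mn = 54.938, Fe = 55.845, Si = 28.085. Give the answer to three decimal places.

2.689 Mn apfu

38.38 wt% MnO ÷ 70.937 g/mol = 0.54104 mol, giving 0.54104 Mn and 0.54104 O.
4.39 wt% FeO ÷ 71.844 g/mol = 0.06110 mol, giving 0.06110 Fe and 0.06110 O.
20.68 wt% Al2O3 ÷ 101.961 g/mol = 0.20282 mol, giving 0.40564 Al and 0.60846 O.
36.16 wt% SiO2 ÷ 60.083 g/mol = 0.60183 mol, giving 0.60183 Si and 1.20366 O.
Oxygen sums to 2.41426; scaling by 12/2.41426 = 4.97047 puts the formula on 12 O.
Mn: 0.54104 × 4.97047 = 2.689 atoms per formula unit.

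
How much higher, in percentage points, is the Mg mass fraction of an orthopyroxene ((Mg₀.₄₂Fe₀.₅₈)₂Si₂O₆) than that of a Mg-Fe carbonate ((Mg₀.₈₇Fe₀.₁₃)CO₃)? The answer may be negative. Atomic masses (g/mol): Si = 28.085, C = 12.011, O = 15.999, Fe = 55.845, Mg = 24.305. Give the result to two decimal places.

-15.32 percentage points

M((Mg₀.₄₂Fe₀.₅₈)₂Si₂O₆) = 237.360 g/mol, so wt% Mg = 20.416/237.360 × 100 = 8.60%.
M((Mg₀.₈₇Fe₀.₁₃)CO₃) = 88.413 g/mol, so wt% Mg = 21.145/88.413 × 100 = 23.92%.
8.60 − 23.92 = -15.32 pp.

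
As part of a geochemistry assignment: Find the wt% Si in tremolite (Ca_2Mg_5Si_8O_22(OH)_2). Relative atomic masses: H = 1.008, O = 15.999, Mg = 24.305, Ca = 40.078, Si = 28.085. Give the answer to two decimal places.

27.66 weight percent

Formula mass = 2×40.078 + 5×24.305 + 8×28.085 + 24×15.999 + 2×1.008 = 812.353 g/mol, of which 224.680 g is Si.
So Si makes up 224.680/812.353 = 0.2766 of the mass, i.e. 27.66%.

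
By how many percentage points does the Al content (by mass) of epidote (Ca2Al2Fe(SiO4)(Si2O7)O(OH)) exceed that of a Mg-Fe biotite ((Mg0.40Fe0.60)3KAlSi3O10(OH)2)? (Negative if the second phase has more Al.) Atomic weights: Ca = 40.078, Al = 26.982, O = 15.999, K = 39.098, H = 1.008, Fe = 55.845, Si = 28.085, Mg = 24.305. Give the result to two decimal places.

M(Ca2Al2Fe(SiO4)(Si2O7)O(OH)) = 483.215 g/mol, so wt% Al = 53.964/483.215 × 100 = 11.17%.
M((Mg0.40Fe0.60)3KAlSi3O10(OH)2) = 474.026 g/mol, so wt% Al = 26.982/474.026 × 100 = 5.69%.
11.17 − 5.69 = 5.48 pp.

5.48 percentage points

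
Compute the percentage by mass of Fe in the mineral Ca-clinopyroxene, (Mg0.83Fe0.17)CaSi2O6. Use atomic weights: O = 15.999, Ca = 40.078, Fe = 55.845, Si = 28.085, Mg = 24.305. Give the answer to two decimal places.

4.28 wt%

Formula mass = 0.83·24.305 + 0.17·55.845 + 1·40.078 + 2·28.085 + 6·15.999 = 221.909 g/mol, of which 9.494 g is Fe.
So Fe makes up 9.494/221.909 = 0.0428 of the mass, i.e. 4.28%.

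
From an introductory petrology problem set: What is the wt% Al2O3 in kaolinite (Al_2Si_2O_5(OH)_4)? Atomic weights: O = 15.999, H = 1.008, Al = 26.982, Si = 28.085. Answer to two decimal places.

M(Al_2Si_2O_5(OH)_4) = 258.157 g/mol; M(Al2O3) = 101.961 g/mol.
Moles Al2O3 per formula unit = 2 Al ÷ 2 = 1.0000.
Al2O3 fraction = (1.0000 × 101.961) / 258.157 = 101.961/258.157 = 0.3950.

39.50 wt%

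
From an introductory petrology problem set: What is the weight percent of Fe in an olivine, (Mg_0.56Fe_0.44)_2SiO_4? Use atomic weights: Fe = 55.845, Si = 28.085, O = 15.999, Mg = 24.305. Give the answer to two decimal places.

Molar mass of (Mg_0.56Fe_0.44)_2SiO_4: 1.12×24.305 + 0.88×55.845 + 1×28.085 + 4×15.999 = 168.446 g/mol.
Mass of Fe per formula unit: 0.88 × 55.845 = 49.144 g.
Weight fraction Fe = 49.144 / 168.446 = 0.2917.

29.17 wt%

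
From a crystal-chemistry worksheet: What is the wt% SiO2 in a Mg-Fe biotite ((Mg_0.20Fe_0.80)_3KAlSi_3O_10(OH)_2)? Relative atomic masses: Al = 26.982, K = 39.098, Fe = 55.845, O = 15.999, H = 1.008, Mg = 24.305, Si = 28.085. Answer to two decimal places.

Molar mass of (Mg_0.20Fe_0.80)_3KAlSi_3O_10(OH)_2 = 0.60×24.305 + 2.40×55.845 + 1×39.098 + 1×26.982 + 3×28.085 + 12×15.999 + 2×1.008 = 492.950 g/mol.
Each formula unit contains 3 Si, equivalent to 3/1 = 3.0000 mol SiO2.
M(SiO2) = 1×28.085 + 2×15.999 = 60.083 g/mol.
Mass of SiO2 per formula unit = 3.0000 × 60.083 = 180.249 g.
SiO2 wt% = 180.249 / 492.950 × 100 = 36.57%.

36.57 wt%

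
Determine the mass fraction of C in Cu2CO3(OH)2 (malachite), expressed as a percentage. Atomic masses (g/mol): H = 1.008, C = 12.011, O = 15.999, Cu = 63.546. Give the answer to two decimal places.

Molar mass of Cu2CO3(OH)2: 2*63.546 + 1*12.011 + 5*15.999 + 2*1.008 = 221.114 g/mol.
Mass of C per formula unit: 1 × 12.011 = 12.011 g.
Weight fraction C = 12.011 / 221.114 = 0.0543.

5.43 weight percent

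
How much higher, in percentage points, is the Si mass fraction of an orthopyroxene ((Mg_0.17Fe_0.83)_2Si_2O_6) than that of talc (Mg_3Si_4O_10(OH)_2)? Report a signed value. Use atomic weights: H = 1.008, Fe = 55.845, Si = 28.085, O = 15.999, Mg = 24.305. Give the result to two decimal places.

First mineral: 56.170 g Si in 253.130 g formula = 22.19 wt% Si.
Second mineral: 112.340 g Si in 379.259 g formula = 29.62 wt% Si.
22.19% − 29.62% gives a difference of -7.43 percentage points.

-7.43 percentage points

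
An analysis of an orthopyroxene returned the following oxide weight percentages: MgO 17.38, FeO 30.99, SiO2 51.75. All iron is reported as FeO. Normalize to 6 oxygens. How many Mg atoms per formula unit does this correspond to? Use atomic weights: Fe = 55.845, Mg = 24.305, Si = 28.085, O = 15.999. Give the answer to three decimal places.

1.001 Mg apfu

MgO (M=40.304): mol = 0.43122; Mg = 0.43122, O = 0.43122.
FeO (M=71.844): mol = 0.43135; Fe = 0.43135, O = 0.43135.
SiO2 (M=60.083): mol = 0.86131; Si = 0.86131, O = 1.72262.
ΣO = 2.58519; factor = 6/ΣO = 2.32091.
Mg apfu = 0.43122 × 2.32091 = 1.001.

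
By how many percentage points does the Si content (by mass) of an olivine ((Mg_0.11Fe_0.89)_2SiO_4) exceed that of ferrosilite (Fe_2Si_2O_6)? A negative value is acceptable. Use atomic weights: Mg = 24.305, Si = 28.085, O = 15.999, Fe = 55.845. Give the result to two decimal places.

M((Mg_0.11Fe_0.89)_2SiO_4) = 196.832 g/mol, so wt% Si = 28.085/196.832 × 100 = 14.27%.
M(Fe_2Si_2O_6) = 263.854 g/mol, so wt% Si = 56.170/263.854 × 100 = 21.29%.
14.27 − 21.29 = -7.02 pp.

-7.02 percentage points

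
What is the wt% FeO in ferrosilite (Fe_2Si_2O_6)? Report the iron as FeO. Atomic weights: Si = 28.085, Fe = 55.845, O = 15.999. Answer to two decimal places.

Molar mass of Fe_2Si_2O_6 = 2*55.845 + 2*28.085 + 6*15.999 = 263.854 g/mol.
Each formula unit contains 2 Fe, equivalent to 2/1 = 2.0000 mol FeO.
M(FeO) = 1×55.845 + 1×15.999 = 71.844 g/mol.
Mass of FeO per formula unit = 2.0000 × 71.844 = 143.688 g.
FeO wt% = 143.688 / 263.854 × 100 = 54.46%.

54.46 wt%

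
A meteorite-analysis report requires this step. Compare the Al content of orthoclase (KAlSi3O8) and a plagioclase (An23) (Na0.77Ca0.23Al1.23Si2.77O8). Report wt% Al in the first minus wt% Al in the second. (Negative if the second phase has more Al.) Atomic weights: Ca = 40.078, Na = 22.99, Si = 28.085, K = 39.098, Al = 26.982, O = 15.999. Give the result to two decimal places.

-2.79 percentage points

Al in KAlSi3O8: molar mass 278.327 g/mol; 1×26.982 = 26.982 g → 9.69 wt%.
Al in Na0.77Ca0.23Al1.23Si2.77O8: molar mass 265.896 g/mol; 1.23×26.982 = 33.188 g → 12.48 wt%.
Difference = 9.69 − 12.48 = -2.79 percentage points.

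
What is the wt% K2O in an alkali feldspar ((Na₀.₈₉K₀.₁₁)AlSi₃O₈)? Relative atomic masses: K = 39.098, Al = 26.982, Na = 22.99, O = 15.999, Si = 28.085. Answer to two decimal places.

1.96 wt%

Molar mass of (Na₀.₈₉K₀.₁₁)AlSi₃O₈ = 0.89*22.99 + 0.11*39.098 + 1*26.982 + 3*28.085 + 8*15.999 = 263.991 g/mol.
Each formula unit contains 0.11 K, equivalent to 0.11/2 = 0.0550 mol K2O.
M(K2O) = 2×39.098 + 1×15.999 = 94.195 g/mol.
Mass of K2O per formula unit = 0.0550 × 94.195 = 5.181 g.
K2O wt% = 5.181 / 263.991 × 100 = 1.96%.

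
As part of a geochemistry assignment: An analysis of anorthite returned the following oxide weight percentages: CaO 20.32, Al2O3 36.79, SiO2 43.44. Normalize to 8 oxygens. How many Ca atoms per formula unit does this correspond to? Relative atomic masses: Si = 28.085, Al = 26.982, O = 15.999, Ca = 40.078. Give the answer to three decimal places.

20.32 wt% CaO ÷ 56.077 g/mol = 0.36236 mol, giving 0.36236 Ca and 0.36236 O.
36.79 wt% Al2O3 ÷ 101.961 g/mol = 0.36082 mol, giving 0.72164 Al and 1.08246 O.
43.44 wt% SiO2 ÷ 60.083 g/mol = 0.72300 mol, giving 0.72300 Si and 1.44600 O.
Oxygen sums to 2.89082; scaling by 8/2.89082 = 2.76738 puts the formula on 8 O.
Ca: 0.36236 × 2.76738 = 1.003 atoms per formula unit.

1.003 Ca apfu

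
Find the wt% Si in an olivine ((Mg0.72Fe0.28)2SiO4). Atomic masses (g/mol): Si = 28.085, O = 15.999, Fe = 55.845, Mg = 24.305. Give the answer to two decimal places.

17.74 wt%

Molar mass of (Mg0.72Fe0.28)2SiO4: 1.44×24.305 + 0.56×55.845 + 1×28.085 + 4×15.999 = 158.353 g/mol.
Mass of Si per formula unit: 1 × 28.085 = 28.085 g.
Weight fraction Si = 28.085 / 158.353 = 0.1774.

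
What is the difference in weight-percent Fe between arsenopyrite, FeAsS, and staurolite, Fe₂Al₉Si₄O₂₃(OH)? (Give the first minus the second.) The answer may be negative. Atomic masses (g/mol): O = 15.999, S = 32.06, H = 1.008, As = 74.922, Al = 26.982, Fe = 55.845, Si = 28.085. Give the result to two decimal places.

First mineral: 55.845 g Fe in 162.827 g formula = 34.30 wt% Fe.
Second mineral: 111.690 g Fe in 851.852 g formula = 13.11 wt% Fe.
34.30% − 13.11% gives a difference of 21.19 percentage points.

21.19 percentage points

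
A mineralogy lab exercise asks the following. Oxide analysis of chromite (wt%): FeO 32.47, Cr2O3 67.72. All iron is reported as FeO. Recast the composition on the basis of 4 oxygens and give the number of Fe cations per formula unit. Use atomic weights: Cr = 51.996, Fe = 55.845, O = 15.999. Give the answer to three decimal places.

1.011 Fe apfu

FeO: 32.47/71.844 = 0.45195 mol → 0.45195 mol Fe, 0.45195 mol O.
Cr2O3: 67.72/151.989 = 0.44556 mol → 0.89112 mol Cr, 1.33668 mol O.
Total oxygen = 1.78863 mol. Normalization factor = 4/1.78863 = 2.23635.
Fe per 4 O = 0.45195 × 2.23635 = 1.011.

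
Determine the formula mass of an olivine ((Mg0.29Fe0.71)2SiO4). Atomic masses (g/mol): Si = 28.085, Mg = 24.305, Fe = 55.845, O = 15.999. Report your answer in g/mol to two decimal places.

185.48 g/mol

M = 0.58(24.305) + 1.42(55.845) + 1(28.085) + 4(15.999)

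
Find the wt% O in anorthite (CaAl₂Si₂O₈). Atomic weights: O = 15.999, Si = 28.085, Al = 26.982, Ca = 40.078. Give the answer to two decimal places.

M(CaAl₂Si₂O₈) = 278.204 g/mol.
O contributes 8 × 15.999 = 127.992 g per mole.
127.992/278.204 = 0.4601 → 46.01%.

46.01 mass %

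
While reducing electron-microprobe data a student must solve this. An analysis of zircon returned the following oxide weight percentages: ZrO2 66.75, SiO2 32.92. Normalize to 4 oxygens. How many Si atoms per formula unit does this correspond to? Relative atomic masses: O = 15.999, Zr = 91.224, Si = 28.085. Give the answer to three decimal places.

1.006 Si apfu

ZrO2: 66.75/123.222 = 0.54171 mol → 0.54171 mol Zr, 1.08342 mol O.
SiO2: 32.92/60.083 = 0.54791 mol → 0.54791 mol Si, 1.09582 mol O.
Total oxygen = 2.17924 mol. Normalization factor = 4/2.17924 = 1.83550.
Si per 4 O = 0.54791 × 1.83550 = 1.006.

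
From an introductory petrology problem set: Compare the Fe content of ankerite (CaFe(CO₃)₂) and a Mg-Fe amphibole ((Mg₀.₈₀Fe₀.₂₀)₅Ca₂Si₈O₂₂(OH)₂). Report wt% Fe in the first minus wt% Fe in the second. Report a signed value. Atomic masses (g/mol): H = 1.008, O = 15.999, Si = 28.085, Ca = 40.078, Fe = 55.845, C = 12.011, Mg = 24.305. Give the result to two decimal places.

19.24 percentage points

First mineral: 55.845 g Fe in 215.939 g formula = 25.86 wt% Fe.
Second mineral: 55.845 g Fe in 843.893 g formula = 6.62 wt% Fe.
25.86% − 6.62% gives a difference of 19.24 percentage points.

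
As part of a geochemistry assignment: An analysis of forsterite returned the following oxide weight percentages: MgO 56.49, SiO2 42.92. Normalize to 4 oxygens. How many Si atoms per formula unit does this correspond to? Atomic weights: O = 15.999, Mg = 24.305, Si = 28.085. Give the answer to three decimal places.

1.010 Si apfu

MgO: 56.49/40.304 = 1.40160 mol → 1.40160 mol Mg, 1.40160 mol O.
SiO2: 42.92/60.083 = 0.71435 mol → 0.71435 mol Si, 1.42870 mol O.
Total oxygen = 2.83030 mol. Normalization factor = 4/2.83030 = 1.41328.
Si per 4 O = 0.71435 × 1.41328 = 1.010.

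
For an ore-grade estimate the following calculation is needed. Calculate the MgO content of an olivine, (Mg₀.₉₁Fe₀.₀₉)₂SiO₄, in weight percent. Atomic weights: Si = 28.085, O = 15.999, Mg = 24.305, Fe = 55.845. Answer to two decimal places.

M((Mg₀.₉₁Fe₀.₀₉)₂SiO₄) = 146.368 g/mol; M(MgO) = 40.304 g/mol.
Moles MgO per formula unit = 1.82 Mg ÷ 1 = 1.8200.
MgO fraction = (1.8200 × 40.304) / 146.368 = 73.353/146.368 = 0.5012.

50.12 wt%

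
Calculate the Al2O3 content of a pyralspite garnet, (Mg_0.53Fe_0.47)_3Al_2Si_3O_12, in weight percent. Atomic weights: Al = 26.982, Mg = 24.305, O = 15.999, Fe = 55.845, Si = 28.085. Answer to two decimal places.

22.78 wt%

Molar mass of (Mg_0.53Fe_0.47)_3Al_2Si_3O_12 = 1.59*24.305 + 1.41*55.845 + 2*26.982 + 3*28.085 + 12*15.999 = 447.593 g/mol.
Each formula unit contains 2 Al, equivalent to 2/2 = 1.0000 mol Al2O3.
M(Al2O3) = 2×26.982 + 3×15.999 = 101.961 g/mol.
Mass of Al2O3 per formula unit = 1.0000 × 101.961 = 101.961 g.
Al2O3 wt% = 101.961 / 447.593 × 100 = 22.78%.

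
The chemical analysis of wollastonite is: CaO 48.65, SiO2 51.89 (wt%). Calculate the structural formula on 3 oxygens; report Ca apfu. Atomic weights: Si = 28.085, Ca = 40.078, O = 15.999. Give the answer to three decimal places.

1.003 Ca apfu

48.65 wt% CaO ÷ 56.077 g/mol = 0.86756 mol, giving 0.86756 Ca and 0.86756 O.
51.89 wt% SiO2 ÷ 60.083 g/mol = 0.86364 mol, giving 0.86364 Si and 1.72728 O.
Oxygen sums to 2.59484; scaling by 3/2.59484 = 1.15614 puts the formula on 3 O.
Ca: 0.86756 × 1.15614 = 1.003 atoms per formula unit.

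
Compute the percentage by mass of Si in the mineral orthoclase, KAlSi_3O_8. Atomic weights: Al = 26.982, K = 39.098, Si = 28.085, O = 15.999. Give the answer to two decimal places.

Molar mass of KAlSi_3O_8: 1*39.098 + 1*26.982 + 3*28.085 + 8*15.999 = 278.327 g/mol.
Mass of Si per formula unit: 3 × 28.085 = 84.255 g.
Weight fraction Si = 84.255 / 278.327 = 0.3027.

30.27 weight percent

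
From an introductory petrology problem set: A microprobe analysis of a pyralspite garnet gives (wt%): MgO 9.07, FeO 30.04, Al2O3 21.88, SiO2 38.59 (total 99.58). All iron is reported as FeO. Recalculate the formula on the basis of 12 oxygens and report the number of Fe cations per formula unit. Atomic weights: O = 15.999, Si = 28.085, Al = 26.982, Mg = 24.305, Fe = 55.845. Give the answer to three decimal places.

1.951 Fe apfu

9.07 wt% MgO ÷ 40.304 g/mol = 0.22504 mol, giving 0.22504 Mg and 0.22504 O.
30.04 wt% FeO ÷ 71.844 g/mol = 0.41813 mol, giving 0.41813 Fe and 0.41813 O.
21.88 wt% Al2O3 ÷ 101.961 g/mol = 0.21459 mol, giving 0.42918 Al and 0.64377 O.
38.59 wt% SiO2 ÷ 60.083 g/mol = 0.64228 mol, giving 0.64228 Si and 1.28456 O.
Oxygen sums to 2.57150; scaling by 12/2.57150 = 4.66654 puts the formula on 12 O.
Fe: 0.41813 × 4.66654 = 1.951 atoms per formula unit.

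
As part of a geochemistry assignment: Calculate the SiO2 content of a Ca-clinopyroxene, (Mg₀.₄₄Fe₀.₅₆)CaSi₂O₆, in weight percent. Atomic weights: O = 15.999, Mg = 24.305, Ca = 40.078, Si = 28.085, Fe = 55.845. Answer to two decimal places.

51.31 wt%

Formula mass = 234.209 g/mol.
2 Si → 2.0000 mol SiO2 per formula unit; M(SiO2) = 60.083, so SiO2 mass = 120.166 g.
120.166/234.209 × 100 = 51.31 wt%.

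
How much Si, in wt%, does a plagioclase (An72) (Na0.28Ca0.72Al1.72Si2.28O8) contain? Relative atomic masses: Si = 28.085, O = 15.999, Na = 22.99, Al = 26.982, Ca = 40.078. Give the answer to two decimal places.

M(Na0.28Ca0.72Al1.72Si2.28O8) = 273.728 g/mol.
Si contributes 2.28 × 28.085 = 64.034 g per mole.
64.034/273.728 = 0.2339 → 23.39%.

23.39 wt%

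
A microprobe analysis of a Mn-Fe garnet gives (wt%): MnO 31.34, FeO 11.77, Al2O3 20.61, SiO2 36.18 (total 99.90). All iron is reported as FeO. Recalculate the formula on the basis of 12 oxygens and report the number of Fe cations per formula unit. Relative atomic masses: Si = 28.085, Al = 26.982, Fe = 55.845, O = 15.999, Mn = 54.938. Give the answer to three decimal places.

0.814 Fe apfu

MnO (M=70.937): mol = 0.44180; Mn = 0.44180, O = 0.44180.
FeO (M=71.844): mol = 0.16383; Fe = 0.16383, O = 0.16383.
Al2O3 (M=101.961): mol = 0.20214; Al = 0.40428, O = 0.60642.
SiO2 (M=60.083): mol = 0.60217; Si = 0.60217, O = 1.20434.
ΣO = 2.41639; factor = 12/ΣO = 4.96609.
Fe apfu = 0.16383 × 4.96609 = 0.814.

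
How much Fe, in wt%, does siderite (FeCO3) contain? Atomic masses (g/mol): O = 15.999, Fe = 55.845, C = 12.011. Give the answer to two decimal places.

Formula mass = 1·55.845 + 1·12.011 + 3·15.999 = 115.853 g/mol, of which 55.845 g is Fe.
So Fe makes up 55.845/115.853 = 0.4820 of the mass, i.e. 48.20%.

48.20 wt%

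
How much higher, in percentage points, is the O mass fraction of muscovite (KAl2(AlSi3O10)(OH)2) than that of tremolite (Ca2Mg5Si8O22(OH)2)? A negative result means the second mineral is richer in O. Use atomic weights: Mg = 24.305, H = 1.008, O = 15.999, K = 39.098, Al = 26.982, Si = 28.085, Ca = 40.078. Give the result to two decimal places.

M(KAl2(AlSi3O10)(OH)2) = 398.303 g/mol, so wt% O = 191.988/398.303 × 100 = 48.20%.
M(Ca2Mg5Si8O22(OH)2) = 812.353 g/mol, so wt% O = 383.976/812.353 × 100 = 47.27%.
48.20 − 47.27 = 0.93 pp.

0.93 percentage points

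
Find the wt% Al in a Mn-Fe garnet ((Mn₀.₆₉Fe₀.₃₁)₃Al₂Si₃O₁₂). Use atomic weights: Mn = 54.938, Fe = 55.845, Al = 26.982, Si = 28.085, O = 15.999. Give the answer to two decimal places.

10.88 weight percent

Molar mass of (Mn₀.₆₉Fe₀.₃₁)₃Al₂Si₃O₁₂: 2.07×54.938 + 0.93×55.845 + 2×26.982 + 3×28.085 + 12×15.999 = 495.865 g/mol.
Mass of Al per formula unit: 2 × 26.982 = 53.964 g.
Weight fraction Al = 53.964 / 495.865 = 0.1088.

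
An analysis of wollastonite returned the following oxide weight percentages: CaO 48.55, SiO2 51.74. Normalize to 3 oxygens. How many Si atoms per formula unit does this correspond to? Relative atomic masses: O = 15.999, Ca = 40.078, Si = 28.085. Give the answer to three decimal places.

0.998 Si apfu

48.55 wt% CaO ÷ 56.077 g/mol = 0.86577 mol, giving 0.86577 Ca and 0.86577 O.
51.74 wt% SiO2 ÷ 60.083 g/mol = 0.86114 mol, giving 0.86114 Si and 1.72228 O.
Oxygen sums to 2.58805; scaling by 3/2.58805 = 1.15917 puts the formula on 3 O.
Si: 0.86114 × 1.15917 = 0.998 atoms per formula unit.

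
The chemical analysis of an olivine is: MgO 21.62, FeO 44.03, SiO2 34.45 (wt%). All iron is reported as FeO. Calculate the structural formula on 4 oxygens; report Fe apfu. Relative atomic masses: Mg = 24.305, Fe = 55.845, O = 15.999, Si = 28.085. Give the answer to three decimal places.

1.068 Fe apfu

MgO (M=40.304): mol = 0.53642; Mg = 0.53642, O = 0.53642.
FeO (M=71.844): mol = 0.61286; Fe = 0.61286, O = 0.61286.
SiO2 (M=60.083): mol = 0.57337; Si = 0.57337, O = 1.14674.
ΣO = 2.29602; factor = 4/ΣO = 1.74215.
Fe apfu = 0.61286 × 1.74215 = 1.068.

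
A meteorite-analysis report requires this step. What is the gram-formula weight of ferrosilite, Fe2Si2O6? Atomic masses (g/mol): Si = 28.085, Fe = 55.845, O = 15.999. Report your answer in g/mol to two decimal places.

M = 2×55.845 + 2×28.085 + 6×15.999

263.85 g/mol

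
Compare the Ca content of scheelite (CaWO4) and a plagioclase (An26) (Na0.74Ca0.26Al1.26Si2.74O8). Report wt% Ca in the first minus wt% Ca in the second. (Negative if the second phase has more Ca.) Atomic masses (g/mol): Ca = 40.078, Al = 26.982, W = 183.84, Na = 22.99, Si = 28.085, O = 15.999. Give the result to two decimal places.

First mineral: 40.078 g Ca in 287.914 g formula = 13.92 wt% Ca.
Second mineral: 10.420 g Ca in 266.375 g formula = 3.91 wt% Ca.
13.92% − 3.91% gives a difference of 10.01 percentage points.

10.01 percentage points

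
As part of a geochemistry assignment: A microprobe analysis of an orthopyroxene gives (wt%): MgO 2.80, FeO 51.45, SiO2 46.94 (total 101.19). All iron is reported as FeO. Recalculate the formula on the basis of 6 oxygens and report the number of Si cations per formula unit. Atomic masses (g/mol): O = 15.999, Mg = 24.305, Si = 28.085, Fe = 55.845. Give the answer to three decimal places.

1.996 Si apfu

2.80 wt% MgO ÷ 40.304 g/mol = 0.06947 mol, giving 0.06947 Mg and 0.06947 O.
51.45 wt% FeO ÷ 71.844 g/mol = 0.71613 mol, giving 0.71613 Fe and 0.71613 O.
46.94 wt% SiO2 ÷ 60.083 g/mol = 0.78125 mol, giving 0.78125 Si and 1.56250 O.
Oxygen sums to 2.34810; scaling by 6/2.34810 = 2.55526 puts the formula on 6 O.
Si: 0.78125 × 2.55526 = 1.996 atoms per formula unit.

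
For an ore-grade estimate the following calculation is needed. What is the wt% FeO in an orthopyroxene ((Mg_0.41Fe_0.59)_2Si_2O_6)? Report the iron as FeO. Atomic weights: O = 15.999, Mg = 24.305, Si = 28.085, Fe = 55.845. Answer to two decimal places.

M((Mg_0.41Fe_0.59)_2Si_2O_6) = 237.991 g/mol; M(FeO) = 71.844 g/mol.
Moles FeO per formula unit = 1.18 Fe ÷ 1 = 1.1800.
FeO fraction = (1.1800 × 71.844) / 237.991 = 84.776/237.991 = 0.3562.

35.62 wt%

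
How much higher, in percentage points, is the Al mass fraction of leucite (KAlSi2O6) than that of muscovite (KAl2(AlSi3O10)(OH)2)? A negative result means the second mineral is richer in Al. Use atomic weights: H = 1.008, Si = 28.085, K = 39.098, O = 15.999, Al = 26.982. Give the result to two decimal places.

-7.96 percentage points

M(KAlSi2O6) = 218.244 g/mol, so wt% Al = 26.982/218.244 × 100 = 12.36%.
M(KAl2(AlSi3O10)(OH)2) = 398.303 g/mol, so wt% Al = 80.946/398.303 × 100 = 20.32%.
12.36 − 20.32 = -7.96 pp.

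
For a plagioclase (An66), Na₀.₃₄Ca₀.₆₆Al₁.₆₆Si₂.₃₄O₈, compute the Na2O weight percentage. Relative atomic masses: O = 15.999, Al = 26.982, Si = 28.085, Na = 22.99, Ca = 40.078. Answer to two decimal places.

Formula mass = 272.769 g/mol.
0.34 Na → 0.1700 mol Na2O per formula unit; M(Na2O) = 61.979, so Na2O mass = 10.536 g.
10.536/272.769 × 100 = 3.86 wt%.

3.86 wt%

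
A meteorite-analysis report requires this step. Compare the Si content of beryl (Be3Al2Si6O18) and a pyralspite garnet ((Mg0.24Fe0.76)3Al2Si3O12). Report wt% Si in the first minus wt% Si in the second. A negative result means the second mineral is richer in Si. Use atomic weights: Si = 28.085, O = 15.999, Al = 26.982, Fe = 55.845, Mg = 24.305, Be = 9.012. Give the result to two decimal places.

Si in Be3Al2Si6O18: molar mass 537.492 g/mol; 6×28.085 = 168.510 g → 31.35 wt%.
Si in (Mg0.24Fe0.76)3Al2Si3O12: molar mass 475.033 g/mol; 3×28.085 = 84.255 g → 17.74 wt%.
Difference = 31.35 − 17.74 = 13.61 percentage points.

13.61 percentage points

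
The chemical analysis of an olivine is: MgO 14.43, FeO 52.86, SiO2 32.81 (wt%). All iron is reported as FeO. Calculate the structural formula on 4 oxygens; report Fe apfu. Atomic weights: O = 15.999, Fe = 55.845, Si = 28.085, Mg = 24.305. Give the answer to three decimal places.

1.346 Fe apfu

MgO: 14.43/40.304 = 0.35803 mol → 0.35803 mol Mg, 0.35803 mol O.
FeO: 52.86/71.844 = 0.73576 mol → 0.73576 mol Fe, 0.73576 mol O.
SiO2: 32.81/60.083 = 0.54608 mol → 0.54608 mol Si, 1.09216 mol O.
Total oxygen = 2.18595 mol. Normalization factor = 4/2.18595 = 1.82987.
Fe per 4 O = 0.73576 × 1.82987 = 1.346.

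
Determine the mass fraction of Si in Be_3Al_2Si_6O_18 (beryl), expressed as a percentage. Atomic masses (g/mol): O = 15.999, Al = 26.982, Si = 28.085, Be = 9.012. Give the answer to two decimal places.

Molar mass of Be_3Al_2Si_6O_18: 3*9.012 + 2*26.982 + 6*28.085 + 18*15.999 = 537.492 g/mol.
Mass of Si per formula unit: 6 × 28.085 = 168.510 g.
Weight fraction Si = 168.510 / 537.492 = 0.3135.

31.35 weight percent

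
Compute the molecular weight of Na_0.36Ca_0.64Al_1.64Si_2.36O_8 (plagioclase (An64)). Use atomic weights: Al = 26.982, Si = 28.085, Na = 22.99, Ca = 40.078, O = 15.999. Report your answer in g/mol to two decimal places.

The formula mass is the sum 0.36·22.99 + 0.64·40.078 + 1.64·26.982 + 2.36·28.085 + 8·15.999.

272.45 g/mol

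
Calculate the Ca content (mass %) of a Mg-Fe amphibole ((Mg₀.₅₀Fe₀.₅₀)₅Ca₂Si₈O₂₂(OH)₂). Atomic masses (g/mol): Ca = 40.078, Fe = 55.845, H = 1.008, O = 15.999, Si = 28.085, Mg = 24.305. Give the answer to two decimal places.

M((Mg₀.₅₀Fe₀.₅₀)₅Ca₂Si₈O₂₂(OH)₂) = 891.203 g/mol.
Ca contributes 2 × 40.078 = 80.156 g per mole.
80.156/891.203 = 0.0899 → 8.99%.

8.99 mass %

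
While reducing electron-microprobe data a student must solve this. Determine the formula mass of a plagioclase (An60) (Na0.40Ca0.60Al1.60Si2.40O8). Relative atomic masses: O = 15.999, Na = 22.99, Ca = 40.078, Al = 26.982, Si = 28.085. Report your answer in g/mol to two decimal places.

M = 0.40(22.99) + 0.60(40.078) + 1.60(26.982) + 2.40(28.085) + 8(15.999)

271.81 g/mol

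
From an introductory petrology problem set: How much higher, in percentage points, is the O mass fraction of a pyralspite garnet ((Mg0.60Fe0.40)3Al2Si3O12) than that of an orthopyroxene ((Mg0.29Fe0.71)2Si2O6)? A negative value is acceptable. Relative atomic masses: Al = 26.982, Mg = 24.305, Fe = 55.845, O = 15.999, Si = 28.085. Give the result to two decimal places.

M((Mg0.60Fe0.40)3Al2Si3O12) = 440.970 g/mol, so wt% O = 191.988/440.970 × 100 = 43.54%.
M((Mg0.29Fe0.71)2Si2O6) = 245.561 g/mol, so wt% O = 95.994/245.561 × 100 = 39.09%.
43.54 − 39.09 = 4.45 pp.

4.45 percentage points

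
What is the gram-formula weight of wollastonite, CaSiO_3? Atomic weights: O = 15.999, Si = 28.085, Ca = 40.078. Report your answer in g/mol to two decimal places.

116.16 g/mol

Ca: 1 × 40.078 = 40.0780
Si: 1 × 28.085 = 28.0850
O: 3 × 15.999 = 47.9970
Summing the contributions gives the formula mass.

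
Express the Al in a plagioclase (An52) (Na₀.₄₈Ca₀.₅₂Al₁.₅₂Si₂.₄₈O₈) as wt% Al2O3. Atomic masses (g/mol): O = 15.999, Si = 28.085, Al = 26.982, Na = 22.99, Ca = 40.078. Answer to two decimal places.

28.64 wt%

Formula mass = 270.531 g/mol.
1.52 Al → 0.7600 mol Al2O3 per formula unit; M(Al2O3) = 101.961, so Al2O3 mass = 77.490 g.
77.490/270.531 × 100 = 28.64 wt%.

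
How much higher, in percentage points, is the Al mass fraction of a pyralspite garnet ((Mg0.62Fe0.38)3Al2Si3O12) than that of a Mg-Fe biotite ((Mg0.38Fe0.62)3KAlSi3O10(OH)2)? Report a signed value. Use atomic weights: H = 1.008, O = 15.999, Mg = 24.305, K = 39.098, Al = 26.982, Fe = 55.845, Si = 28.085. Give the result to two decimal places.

6.62 percentage points

Al in (Mg0.62Fe0.38)3Al2Si3O12: molar mass 439.078 g/mol; 2×26.982 = 53.964 g → 12.29 wt%.
Al in (Mg0.38Fe0.62)3KAlSi3O10(OH)2: molar mass 475.918 g/mol; 1×26.982 = 26.982 g → 5.67 wt%.
Difference = 12.29 − 5.67 = 6.62 percentage points.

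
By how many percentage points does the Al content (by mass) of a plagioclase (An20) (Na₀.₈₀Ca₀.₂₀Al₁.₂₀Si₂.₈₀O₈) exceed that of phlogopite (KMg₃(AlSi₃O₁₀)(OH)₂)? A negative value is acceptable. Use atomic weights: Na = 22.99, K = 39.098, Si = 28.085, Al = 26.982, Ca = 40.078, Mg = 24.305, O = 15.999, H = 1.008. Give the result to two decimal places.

Al in Na₀.₈₀Ca₀.₂₀Al₁.₂₀Si₂.₈₀O₈: molar mass 265.416 g/mol; 1.20×26.982 = 32.378 g → 12.20 wt%.
Al in KMg₃(AlSi₃O₁₀)(OH)₂: molar mass 417.254 g/mol; 1×26.982 = 26.982 g → 6.47 wt%.
Difference = 12.20 − 6.47 = 5.73 percentage points.

5.73 percentage points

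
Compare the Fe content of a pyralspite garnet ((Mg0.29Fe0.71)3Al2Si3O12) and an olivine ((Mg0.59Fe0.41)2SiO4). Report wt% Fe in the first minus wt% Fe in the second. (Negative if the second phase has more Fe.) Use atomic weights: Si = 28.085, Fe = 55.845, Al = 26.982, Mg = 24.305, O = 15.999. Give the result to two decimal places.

First mineral: 118.950 g Fe in 470.302 g formula = 25.29 wt% Fe.
Second mineral: 45.793 g Fe in 166.554 g formula = 27.49 wt% Fe.
25.29% − 27.49% gives a difference of -2.20 percentage points.

-2.20 percentage points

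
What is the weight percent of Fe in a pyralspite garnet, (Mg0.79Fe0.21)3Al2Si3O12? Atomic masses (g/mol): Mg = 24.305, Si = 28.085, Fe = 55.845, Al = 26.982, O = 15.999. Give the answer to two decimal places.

M((Mg0.79Fe0.21)3Al2Si3O12) = 422.992 g/mol.
Fe contributes 0.63 × 55.845 = 35.182 g per mole.
35.182/422.992 = 0.0832 → 8.32%.

8.32 mass %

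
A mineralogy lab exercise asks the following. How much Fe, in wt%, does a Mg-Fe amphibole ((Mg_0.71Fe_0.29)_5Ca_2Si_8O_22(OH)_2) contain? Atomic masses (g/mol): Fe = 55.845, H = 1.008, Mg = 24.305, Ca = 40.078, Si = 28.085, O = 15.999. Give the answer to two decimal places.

9.44 wt%

Formula mass = 3.55×24.305 + 1.45×55.845 + 2×40.078 + 8×28.085 + 24×15.999 + 2×1.008 = 858.086 g/mol, of which 80.975 g is Fe.
So Fe makes up 80.975/858.086 = 0.0944 of the mass, i.e. 9.44%.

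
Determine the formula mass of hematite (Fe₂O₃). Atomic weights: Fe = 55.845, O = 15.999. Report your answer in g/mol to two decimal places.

Fe: 2 × 55.845 = 111.6900
O: 3 × 15.999 = 47.9970
Summing the contributions gives the formula mass.

159.69 g/mol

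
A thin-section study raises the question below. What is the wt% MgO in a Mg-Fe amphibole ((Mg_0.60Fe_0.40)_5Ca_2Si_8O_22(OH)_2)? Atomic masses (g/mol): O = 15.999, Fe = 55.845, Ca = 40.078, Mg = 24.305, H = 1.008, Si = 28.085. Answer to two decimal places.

Molar mass of (Mg_0.60Fe_0.40)_5Ca_2Si_8O_22(OH)_2 = 3·24.305 + 2·55.845 + 2·40.078 + 8·28.085 + 24·15.999 + 2·1.008 = 875.433 g/mol.
Each formula unit contains 3 Mg, equivalent to 3/1 = 3.0000 mol MgO.
M(MgO) = 1×24.305 + 1×15.999 = 40.304 g/mol.
Mass of MgO per formula unit = 3.0000 × 40.304 = 120.912 g.
MgO wt% = 120.912 / 875.433 × 100 = 13.81%.

13.81 wt%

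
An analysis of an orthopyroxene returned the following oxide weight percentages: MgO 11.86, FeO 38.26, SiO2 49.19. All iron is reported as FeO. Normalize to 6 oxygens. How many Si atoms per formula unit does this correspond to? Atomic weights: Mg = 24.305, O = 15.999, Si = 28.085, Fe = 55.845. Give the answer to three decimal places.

1.993 Si apfu

11.86 wt% MgO ÷ 40.304 g/mol = 0.29426 mol, giving 0.29426 Mg and 0.29426 O.
38.26 wt% FeO ÷ 71.844 g/mol = 0.53254 mol, giving 0.53254 Fe and 0.53254 O.
49.19 wt% SiO2 ÷ 60.083 g/mol = 0.81870 mol, giving 0.81870 Si and 1.63740 O.
Oxygen sums to 2.46420; scaling by 6/2.46420 = 2.43487 puts the formula on 6 O.
Si: 0.81870 × 2.43487 = 1.993 atoms per formula unit.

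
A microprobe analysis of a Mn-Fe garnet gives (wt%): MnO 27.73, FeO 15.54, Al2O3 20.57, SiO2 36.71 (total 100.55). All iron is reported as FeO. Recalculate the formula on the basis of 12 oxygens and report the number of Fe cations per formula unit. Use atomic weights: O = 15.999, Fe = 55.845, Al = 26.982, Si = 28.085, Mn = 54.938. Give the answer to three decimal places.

MnO (M=70.937): mol = 0.39091; Mn = 0.39091, O = 0.39091.
FeO (M=71.844): mol = 0.21630; Fe = 0.21630, O = 0.21630.
Al2O3 (M=101.961): mol = 0.20174; Al = 0.40348, O = 0.60522.
SiO2 (M=60.083): mol = 0.61099; Si = 0.61099, O = 1.22198.
ΣO = 2.43441; factor = 12/ΣO = 4.92933.
Fe apfu = 0.21630 × 4.92933 = 1.066.

1.066 Fe apfu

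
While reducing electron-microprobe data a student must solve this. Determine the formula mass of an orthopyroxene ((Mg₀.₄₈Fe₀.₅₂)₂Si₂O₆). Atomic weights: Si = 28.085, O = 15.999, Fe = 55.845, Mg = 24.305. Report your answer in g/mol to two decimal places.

The formula mass is the sum 0.96(24.305) + 1.04(55.845) + 2(28.085) + 6(15.999).

233.58 g/mol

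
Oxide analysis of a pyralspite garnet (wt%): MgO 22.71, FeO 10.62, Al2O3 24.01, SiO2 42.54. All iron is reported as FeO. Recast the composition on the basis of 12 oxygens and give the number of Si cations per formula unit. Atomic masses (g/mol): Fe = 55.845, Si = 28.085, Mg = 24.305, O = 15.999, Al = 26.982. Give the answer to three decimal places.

22.71 wt% MgO ÷ 40.304 g/mol = 0.56347 mol, giving 0.56347 Mg and 0.56347 O.
10.62 wt% FeO ÷ 71.844 g/mol = 0.14782 mol, giving 0.14782 Fe and 0.14782 O.
24.01 wt% Al2O3 ÷ 101.961 g/mol = 0.23548 mol, giving 0.47096 Al and 0.70644 O.
42.54 wt% SiO2 ÷ 60.083 g/mol = 0.70802 mol, giving 0.70802 Si and 1.41604 O.
Oxygen sums to 2.83377; scaling by 12/2.83377 = 4.23464 puts the formula on 12 O.
Si: 0.70802 × 4.23464 = 2.998 atoms per formula unit.

2.998 Si apfu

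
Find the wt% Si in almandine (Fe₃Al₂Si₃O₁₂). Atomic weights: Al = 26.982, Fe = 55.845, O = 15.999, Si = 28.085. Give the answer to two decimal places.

16.93 wt%

Formula mass = 3*55.845 + 2*26.982 + 3*28.085 + 12*15.999 = 497.742 g/mol, of which 84.255 g is Si.
So Si makes up 84.255/497.742 = 0.1693 of the mass, i.e. 16.93%.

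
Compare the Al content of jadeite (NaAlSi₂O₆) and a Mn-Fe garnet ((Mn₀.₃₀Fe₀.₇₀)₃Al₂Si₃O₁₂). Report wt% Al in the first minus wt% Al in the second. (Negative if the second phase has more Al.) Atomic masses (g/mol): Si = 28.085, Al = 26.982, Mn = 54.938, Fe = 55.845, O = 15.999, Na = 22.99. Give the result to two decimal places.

2.49 percentage points

Al in NaAlSi₂O₆: molar mass 202.136 g/mol; 1×26.982 = 26.982 g → 13.35 wt%.
Al in (Mn₀.₃₀Fe₀.₇₀)₃Al₂Si₃O₁₂: molar mass 496.926 g/mol; 2×26.982 = 53.964 g → 10.86 wt%.
Difference = 13.35 − 10.86 = 2.49 percentage points.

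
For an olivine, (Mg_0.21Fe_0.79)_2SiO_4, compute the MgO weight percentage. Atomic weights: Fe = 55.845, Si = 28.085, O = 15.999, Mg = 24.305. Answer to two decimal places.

Molar mass of (Mg_0.21Fe_0.79)_2SiO_4 = 0.42·24.305 + 1.58·55.845 + 1·28.085 + 4·15.999 = 190.524 g/mol.
Each formula unit contains 0.42 Mg, equivalent to 0.42/1 = 0.4200 mol MgO.
M(MgO) = 1×24.305 + 1×15.999 = 40.304 g/mol.
Mass of MgO per formula unit = 0.4200 × 40.304 = 16.928 g.
MgO wt% = 16.928 / 190.524 × 100 = 8.88%.

8.88 wt%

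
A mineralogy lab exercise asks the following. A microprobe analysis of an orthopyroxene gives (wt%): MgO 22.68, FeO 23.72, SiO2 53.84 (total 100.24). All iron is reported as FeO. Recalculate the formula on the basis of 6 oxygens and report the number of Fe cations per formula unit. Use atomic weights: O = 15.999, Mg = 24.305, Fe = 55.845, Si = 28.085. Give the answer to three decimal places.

0.738 Fe apfu

22.68 wt% MgO ÷ 40.304 g/mol = 0.56272 mol, giving 0.56272 Mg and 0.56272 O.
23.72 wt% FeO ÷ 71.844 g/mol = 0.33016 mol, giving 0.33016 Fe and 0.33016 O.
53.84 wt% SiO2 ÷ 60.083 g/mol = 0.89609 mol, giving 0.89609 Si and 1.79218 O.
Oxygen sums to 2.68506; scaling by 6/2.68506 = 2.23459 puts the formula on 6 O.
Fe: 0.33016 × 2.23459 = 0.738 atoms per formula unit.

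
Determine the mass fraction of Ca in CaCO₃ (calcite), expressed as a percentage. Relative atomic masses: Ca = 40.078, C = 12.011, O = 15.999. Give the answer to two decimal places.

Formula mass = 1·40.078 + 1·12.011 + 3·15.999 = 100.086 g/mol, of which 40.078 g is Ca.
So Ca makes up 40.078/100.086 = 0.4004 of the mass, i.e. 40.04%.

40.04 weight percent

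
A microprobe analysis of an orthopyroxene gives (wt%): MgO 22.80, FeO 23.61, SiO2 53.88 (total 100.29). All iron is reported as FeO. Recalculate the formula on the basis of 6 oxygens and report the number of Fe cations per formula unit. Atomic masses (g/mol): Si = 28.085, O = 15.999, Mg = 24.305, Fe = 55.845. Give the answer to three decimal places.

0.734 Fe apfu

MgO: 22.80/40.304 = 0.56570 mol → 0.56570 mol Mg, 0.56570 mol O.
FeO: 23.61/71.844 = 0.32863 mol → 0.32863 mol Fe, 0.32863 mol O.
SiO2: 53.88/60.083 = 0.89676 mol → 0.89676 mol Si, 1.79352 mol O.
Total oxygen = 2.68785 mol. Normalization factor = 6/2.68785 = 2.23227.
Fe per 6 O = 0.32863 × 2.23227 = 0.734.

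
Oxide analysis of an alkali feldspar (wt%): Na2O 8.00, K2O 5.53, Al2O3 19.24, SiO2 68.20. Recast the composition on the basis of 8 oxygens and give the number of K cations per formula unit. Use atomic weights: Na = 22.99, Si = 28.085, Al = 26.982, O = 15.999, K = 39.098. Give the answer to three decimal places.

0.311 K apfu

Na2O: 8.00/61.979 = 0.12908 mol → 0.25816 mol Na, 0.12908 mol O.
K2O: 5.53/94.195 = 0.05871 mol → 0.11742 mol K, 0.05871 mol O.
Al2O3: 19.24/101.961 = 0.18870 mol → 0.37740 mol Al, 0.56610 mol O.
SiO2: 68.20/60.083 = 1.13510 mol → 1.13510 mol Si, 2.27020 mol O.
Total oxygen = 3.02409 mol. Normalization factor = 8/3.02409 = 2.64542.
K per 8 O = 0.11742 × 2.64542 = 0.311.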